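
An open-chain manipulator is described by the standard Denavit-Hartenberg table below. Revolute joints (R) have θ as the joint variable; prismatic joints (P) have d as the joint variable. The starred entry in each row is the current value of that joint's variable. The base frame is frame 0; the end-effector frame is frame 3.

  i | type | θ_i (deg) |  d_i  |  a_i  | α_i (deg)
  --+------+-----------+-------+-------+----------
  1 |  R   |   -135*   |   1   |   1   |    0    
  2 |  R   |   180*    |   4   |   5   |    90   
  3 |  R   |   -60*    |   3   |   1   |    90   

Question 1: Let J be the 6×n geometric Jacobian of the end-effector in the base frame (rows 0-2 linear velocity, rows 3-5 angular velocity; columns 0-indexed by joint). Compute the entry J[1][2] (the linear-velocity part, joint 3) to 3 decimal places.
0.612

axis z_2 = (0.7071,-0.7071,0.0000); lever o_n−o_2 = (2.4749,-1.7678,-0.8660)
cross product → J_v[:, 2] = (0.6124,0.6124,0.5000)
J_ω[:, 2] = z_2
entry J[1][2] = 0.6124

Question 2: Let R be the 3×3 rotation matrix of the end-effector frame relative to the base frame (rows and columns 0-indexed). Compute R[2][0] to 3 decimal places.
End-effector x-axis (col 0 of R) = (0.3536,0.3536,-0.8660)
R[2][0] = -0.8660

-0.866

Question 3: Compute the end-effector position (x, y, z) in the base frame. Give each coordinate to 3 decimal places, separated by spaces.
after link 1: o_1 = (-0.7071, -0.7071, 1.0000)
after link 2: o_2 = (2.8284, 2.8284, 5.0000)
after link 3: o_3 = (5.3033, 1.0607, 4.1340)

5.303 1.061 4.134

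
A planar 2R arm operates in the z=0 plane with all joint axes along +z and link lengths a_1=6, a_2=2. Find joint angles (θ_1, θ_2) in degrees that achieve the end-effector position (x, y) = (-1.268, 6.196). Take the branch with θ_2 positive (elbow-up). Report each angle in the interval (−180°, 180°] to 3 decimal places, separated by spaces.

cos θ_2 = (39.9982−6²−2²)/(2·6·2) = -0.0001; θ_2 = 90.0042° (elbow-up)
β = atan2(6.1960,-1.2680) = 101.5658°; ψ = atan2(2.0000,5.9999) = 18.4354°
θ_1 = β − ψ = 83.1304°

83.130 90.004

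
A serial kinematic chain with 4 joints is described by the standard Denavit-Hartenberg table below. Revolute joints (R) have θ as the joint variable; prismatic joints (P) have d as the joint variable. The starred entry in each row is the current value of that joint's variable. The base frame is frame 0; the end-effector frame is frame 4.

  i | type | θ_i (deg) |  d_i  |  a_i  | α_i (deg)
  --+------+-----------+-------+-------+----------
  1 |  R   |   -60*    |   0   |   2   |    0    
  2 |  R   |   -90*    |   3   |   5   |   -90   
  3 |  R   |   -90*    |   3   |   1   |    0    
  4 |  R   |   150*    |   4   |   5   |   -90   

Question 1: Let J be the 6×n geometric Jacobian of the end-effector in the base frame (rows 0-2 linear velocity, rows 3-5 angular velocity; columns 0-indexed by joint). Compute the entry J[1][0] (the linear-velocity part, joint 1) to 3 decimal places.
axis z_0 = ẑ; lever o_n−o_0 = (-1.9952,-11.5442,-0.3301)
cross product → J_v[:, 0] = (11.5442,-1.9952,0.0000)
J_ω[:, 0] = z_0
entry J[1][0] = -1.9952

-1.995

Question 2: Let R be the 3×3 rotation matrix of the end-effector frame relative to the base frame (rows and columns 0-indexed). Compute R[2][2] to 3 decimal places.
End-effector z-axis (col 2 of R) = (0.7500,0.4330,-0.5000)
R[2][2] = -0.5000

-0.500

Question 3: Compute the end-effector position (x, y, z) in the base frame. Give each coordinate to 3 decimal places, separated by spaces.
-1.995 -11.544 -0.330

after link 1: o_1 = (1.0000, -1.7321, 0.0000)
after link 2: o_2 = (-3.3301, -4.2321, 3.0000)
after link 3: o_3 = (-1.8301, -6.8301, 4.0000)
after link 4: o_4 = (-1.9952, -11.5442, -0.3301)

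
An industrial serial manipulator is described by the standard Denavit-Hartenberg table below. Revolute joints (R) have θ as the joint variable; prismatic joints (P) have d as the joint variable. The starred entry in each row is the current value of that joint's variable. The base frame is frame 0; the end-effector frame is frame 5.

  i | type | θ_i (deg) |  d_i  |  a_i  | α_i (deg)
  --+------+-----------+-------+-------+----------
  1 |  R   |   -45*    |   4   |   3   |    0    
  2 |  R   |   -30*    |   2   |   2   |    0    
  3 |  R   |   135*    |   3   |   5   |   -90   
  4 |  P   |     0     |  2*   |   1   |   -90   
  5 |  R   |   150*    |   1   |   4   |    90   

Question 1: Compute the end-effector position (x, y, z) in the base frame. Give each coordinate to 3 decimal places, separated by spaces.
after link 1: o_1 = (2.1213, -2.1213, 4.0000)
after link 2: o_2 = (2.6390, -4.0532, 6.0000)
after link 3: o_3 = (5.1390, 0.2770, 9.0000)
after link 4: o_4 = (3.9069, 2.1430, 9.0000)
after link 5: o_5 = (3.9069, -1.8570, 8.0000)

3.907 -1.857 8.000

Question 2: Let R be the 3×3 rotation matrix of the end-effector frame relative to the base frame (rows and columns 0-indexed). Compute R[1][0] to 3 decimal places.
-1.000

End-effector x-axis (col 0 of R) = (0.0000,-1.0000,-0.0000)
R[1][0] = -1.0000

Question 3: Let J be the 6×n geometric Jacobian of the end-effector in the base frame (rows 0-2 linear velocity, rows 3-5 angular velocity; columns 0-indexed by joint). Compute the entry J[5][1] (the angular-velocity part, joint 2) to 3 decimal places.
1.000

axis z_1 = (0.0000,0.0000,1.0000); lever o_n−o_1 = (1.7856,0.2643,4.0000)
cross product → J_v[:, 1] = (-0.2643,1.7856,0.0000)
J_ω[:, 1] = z_1
entry J[5][1] = 1.0000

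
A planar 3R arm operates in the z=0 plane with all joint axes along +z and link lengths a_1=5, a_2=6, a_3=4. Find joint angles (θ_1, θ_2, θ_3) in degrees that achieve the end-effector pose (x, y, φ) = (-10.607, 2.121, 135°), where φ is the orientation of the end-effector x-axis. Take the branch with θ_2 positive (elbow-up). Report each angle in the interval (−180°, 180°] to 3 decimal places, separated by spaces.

wrist centre = target − a_3·(cos φ, sin φ) = (-7.7786, -0.7074)
cos θ_2 = (61.0066−5²−6²)/(2·5·6) = 0.0001; θ_2 = 89.9937° (elbow-up)
β = atan2(-0.7074,-7.7786) = -174.8035°; ψ = atan2(6.0000,5.0007) = 50.1907°
θ_1 = β − ψ = -224.9942°
θ_3 = φ − θ_1 − θ_2 = -89.9995° (wrapped to (-180°,180°])

135.006 89.994 -89.999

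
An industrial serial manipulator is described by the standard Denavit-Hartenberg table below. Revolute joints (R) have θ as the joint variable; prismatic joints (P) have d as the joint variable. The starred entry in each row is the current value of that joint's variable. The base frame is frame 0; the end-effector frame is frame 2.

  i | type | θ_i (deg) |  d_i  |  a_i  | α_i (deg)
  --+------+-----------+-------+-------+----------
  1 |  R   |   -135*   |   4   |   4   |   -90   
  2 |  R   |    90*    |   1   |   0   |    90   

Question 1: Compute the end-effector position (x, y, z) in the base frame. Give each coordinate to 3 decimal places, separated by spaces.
after link 1: o_1 = (-2.8284, -2.8284, 4.0000)
after link 2: o_2 = (-2.1213, -3.5355, 4.0000)

-2.121 -3.536 4.000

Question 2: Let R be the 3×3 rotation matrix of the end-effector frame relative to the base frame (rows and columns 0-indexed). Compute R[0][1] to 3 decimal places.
End-effector y-axis (col 1 of R) = (0.7071,-0.7071,0.0000)
R[0][1] = 0.7071

0.707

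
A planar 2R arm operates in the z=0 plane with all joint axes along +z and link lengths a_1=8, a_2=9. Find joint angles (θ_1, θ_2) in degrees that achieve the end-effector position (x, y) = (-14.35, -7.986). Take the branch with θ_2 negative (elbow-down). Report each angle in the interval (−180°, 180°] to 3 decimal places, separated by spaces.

-134.997 -30.007

cos θ_2 = (269.6987−8²−9²)/(2·8·9) = 0.8660; θ_2 = -30.0071° (elbow-down)
β = atan2(-7.9860,-14.3500) = -150.9034°; ψ = atan2(-4.5010,15.7937) = -15.9068°
θ_1 = β − ψ = -134.9966°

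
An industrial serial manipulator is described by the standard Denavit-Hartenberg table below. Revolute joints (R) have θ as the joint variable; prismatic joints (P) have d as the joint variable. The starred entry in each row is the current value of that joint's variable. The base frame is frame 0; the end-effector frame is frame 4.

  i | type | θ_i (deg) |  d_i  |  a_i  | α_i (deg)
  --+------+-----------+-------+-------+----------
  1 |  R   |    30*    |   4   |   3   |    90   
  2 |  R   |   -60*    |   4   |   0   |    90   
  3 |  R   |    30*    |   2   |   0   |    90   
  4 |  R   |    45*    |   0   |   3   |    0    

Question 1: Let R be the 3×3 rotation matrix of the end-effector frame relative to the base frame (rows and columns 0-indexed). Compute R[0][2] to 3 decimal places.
End-effector z-axis (col 2 of R) = (-0.2165,0.8750,-0.4330)
R[0][2] = -0.2165

-0.217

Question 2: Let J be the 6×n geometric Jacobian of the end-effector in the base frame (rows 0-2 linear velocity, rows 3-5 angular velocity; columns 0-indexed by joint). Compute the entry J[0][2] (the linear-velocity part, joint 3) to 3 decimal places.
axis z_2 = (-0.7500,-0.4330,-0.5000); lever o_n−o_2 = (-1.7652,-2.2439,-3.6517)
cross product → J_v[:, 2] = (0.4593,-1.8562,0.9186)
J_ω[:, 2] = z_2
entry J[0][2] = 0.4593

0.459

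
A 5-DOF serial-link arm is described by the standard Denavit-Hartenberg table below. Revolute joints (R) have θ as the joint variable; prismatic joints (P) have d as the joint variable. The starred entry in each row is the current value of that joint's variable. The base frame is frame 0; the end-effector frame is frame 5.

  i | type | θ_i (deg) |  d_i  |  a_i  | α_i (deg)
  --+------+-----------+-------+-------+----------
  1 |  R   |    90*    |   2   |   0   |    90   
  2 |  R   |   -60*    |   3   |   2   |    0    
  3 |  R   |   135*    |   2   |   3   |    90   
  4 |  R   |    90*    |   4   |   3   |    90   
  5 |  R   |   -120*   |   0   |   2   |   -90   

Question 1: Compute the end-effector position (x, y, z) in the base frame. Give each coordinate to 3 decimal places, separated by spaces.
7.000 3.967 2.579

after link 1: o_1 = (0.0000, 0.0000, 2.0000)
after link 2: o_2 = (3.0000, 1.0000, 0.2679)
after link 3: o_3 = (5.0000, 1.7765, 3.1657)
after link 4: o_4 = (8.0000, 5.6402, 2.1305)
after link 5: o_5 = (7.0000, 3.9671, 2.5787)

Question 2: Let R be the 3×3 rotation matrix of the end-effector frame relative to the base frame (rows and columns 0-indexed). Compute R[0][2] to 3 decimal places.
0.866

End-effector z-axis (col 2 of R) = (0.8660,-0.4830,0.1294)
R[0][2] = 0.8660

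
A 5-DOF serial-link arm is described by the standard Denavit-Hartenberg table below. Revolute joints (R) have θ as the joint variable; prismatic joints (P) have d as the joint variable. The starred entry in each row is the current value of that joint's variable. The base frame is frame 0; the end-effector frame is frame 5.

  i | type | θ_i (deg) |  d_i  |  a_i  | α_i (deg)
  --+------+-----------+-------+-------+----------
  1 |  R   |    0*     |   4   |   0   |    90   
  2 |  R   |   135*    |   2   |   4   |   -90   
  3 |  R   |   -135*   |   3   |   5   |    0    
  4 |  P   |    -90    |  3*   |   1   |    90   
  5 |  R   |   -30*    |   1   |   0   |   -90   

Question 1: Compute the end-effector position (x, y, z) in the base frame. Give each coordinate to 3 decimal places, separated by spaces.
-4.571 -4.121 0.086

after link 1: o_1 = (0.0000, 0.0000, 4.0000)
after link 2: o_2 = (-2.8284, -2.0000, 6.8284)
after link 3: o_3 = (-2.4497, -5.5355, 2.2071)
after link 4: o_4 = (-4.0711, -4.8284, -0.4142)
after link 5: o_5 = (-4.5711, -4.1213, 0.0858)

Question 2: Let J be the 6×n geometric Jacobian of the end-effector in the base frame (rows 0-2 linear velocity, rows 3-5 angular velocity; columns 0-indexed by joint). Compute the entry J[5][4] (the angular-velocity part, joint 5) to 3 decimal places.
axis z_4 = (-0.5000,0.7071,0.5000); lever o_n−o_4 = (-0.5000,0.7071,0.5000)
cross product → J_v[:, 4] = (-0.0000,-0.0000,-0.0000)
J_ω[:, 4] = z_4
entry J[5][4] = 0.5000

0.500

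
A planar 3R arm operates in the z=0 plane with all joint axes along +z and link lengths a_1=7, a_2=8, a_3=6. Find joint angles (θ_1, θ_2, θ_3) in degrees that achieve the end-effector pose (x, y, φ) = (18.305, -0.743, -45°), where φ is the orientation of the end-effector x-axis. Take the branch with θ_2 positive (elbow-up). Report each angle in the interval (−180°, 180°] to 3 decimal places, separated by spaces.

wrist centre = target − a_3·(cos φ, sin φ) = (14.0624, 3.4996)
cos θ_2 = (209.9974−7²−8²)/(2·7·8) = 0.8660; θ_2 = 29.9974° (elbow-up)
β = atan2(3.4996,14.0624) = 13.9751°; ψ = atan2(3.9997,13.9284) = 16.0220°
θ_1 = β − ψ = -2.0469°
θ_3 = φ − θ_1 − θ_2 = -72.9505° (wrapped to (-180°,180°])

-2.047 29.997 -72.950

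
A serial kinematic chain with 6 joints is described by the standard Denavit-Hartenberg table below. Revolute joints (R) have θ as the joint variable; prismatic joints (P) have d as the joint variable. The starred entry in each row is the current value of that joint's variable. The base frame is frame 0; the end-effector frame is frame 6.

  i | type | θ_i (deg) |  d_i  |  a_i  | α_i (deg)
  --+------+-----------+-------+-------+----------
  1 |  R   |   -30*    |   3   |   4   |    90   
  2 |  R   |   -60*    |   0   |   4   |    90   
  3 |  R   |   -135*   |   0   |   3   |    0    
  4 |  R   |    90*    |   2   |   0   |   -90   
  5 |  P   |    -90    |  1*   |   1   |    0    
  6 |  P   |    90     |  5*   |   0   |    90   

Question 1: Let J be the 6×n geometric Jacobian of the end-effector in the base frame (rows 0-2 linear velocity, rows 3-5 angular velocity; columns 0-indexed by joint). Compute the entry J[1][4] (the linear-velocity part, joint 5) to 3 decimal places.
prismatic axis z_4 = (-0.0474,-0.7891,-0.6124)
J_v[:, 4] = z_4; J_ω[:, 4] = (0,0,0)
entry J[1][4] = -0.7891

-0.789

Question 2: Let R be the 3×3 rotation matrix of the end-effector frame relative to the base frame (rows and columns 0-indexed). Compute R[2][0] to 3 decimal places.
-0.612

End-effector x-axis (col 0 of R) = (0.6597,0.4356,-0.6124)
R[2][0] = -0.6124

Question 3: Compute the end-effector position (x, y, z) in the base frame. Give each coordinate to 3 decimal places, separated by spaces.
2.804 -4.068 -3.801

after link 1: o_1 = (3.4641, -2.0000, 3.0000)
after link 2: o_2 = (5.1962, -3.0000, -0.4641)
after link 3: o_3 = (5.3383, -0.6326, 1.3730)
after link 4: o_4 = (3.8383, 0.2335, 0.3730)
after link 5: o_5 = (3.0409, -0.1227, -0.7394)
after link 6: o_6 = (2.8041, -4.0684, -3.8012)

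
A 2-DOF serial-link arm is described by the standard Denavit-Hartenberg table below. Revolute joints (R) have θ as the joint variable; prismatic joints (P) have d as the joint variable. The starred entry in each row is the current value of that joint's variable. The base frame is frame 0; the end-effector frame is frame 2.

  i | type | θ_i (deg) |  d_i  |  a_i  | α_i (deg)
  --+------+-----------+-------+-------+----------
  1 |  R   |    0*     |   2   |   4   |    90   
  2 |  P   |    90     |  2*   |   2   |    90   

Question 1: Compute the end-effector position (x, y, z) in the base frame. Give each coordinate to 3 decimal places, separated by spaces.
after link 1: o_1 = (4.0000, 0.0000, 2.0000)
after link 2: o_2 = (4.0000, -2.0000, 4.0000)

4.000 -2.000 4.000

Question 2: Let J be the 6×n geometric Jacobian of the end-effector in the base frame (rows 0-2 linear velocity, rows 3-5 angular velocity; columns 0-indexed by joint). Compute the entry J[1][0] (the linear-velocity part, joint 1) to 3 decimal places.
4.000

axis z_0 = ẑ; lever o_n−o_0 = (4.0000,-2.0000,4.0000)
cross product → J_v[:, 0] = (2.0000,4.0000,-0.0000)
J_ω[:, 0] = z_0
entry J[1][0] = 4.0000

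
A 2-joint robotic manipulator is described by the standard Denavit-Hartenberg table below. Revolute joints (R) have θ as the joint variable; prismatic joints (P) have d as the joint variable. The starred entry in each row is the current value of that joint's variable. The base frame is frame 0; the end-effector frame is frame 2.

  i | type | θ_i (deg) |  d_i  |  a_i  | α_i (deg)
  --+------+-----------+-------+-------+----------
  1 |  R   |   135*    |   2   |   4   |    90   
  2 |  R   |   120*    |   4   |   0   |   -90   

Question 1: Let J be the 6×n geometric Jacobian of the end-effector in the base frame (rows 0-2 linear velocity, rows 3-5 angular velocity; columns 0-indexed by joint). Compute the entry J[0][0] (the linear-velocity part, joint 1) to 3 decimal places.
axis z_0 = ẑ; lever o_n−o_0 = (0.0000,5.6569,2.0000)
cross product → J_v[:, 0] = (-5.6569,0.0000,0.0000)
J_ω[:, 0] = z_0
entry J[0][0] = -5.6569

-5.657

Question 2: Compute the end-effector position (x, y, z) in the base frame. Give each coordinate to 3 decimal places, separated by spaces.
after link 1: o_1 = (-2.8284, 2.8284, 2.0000)
after link 2: o_2 = (0.0000, 5.6569, 2.0000)

0.000 5.657 2.000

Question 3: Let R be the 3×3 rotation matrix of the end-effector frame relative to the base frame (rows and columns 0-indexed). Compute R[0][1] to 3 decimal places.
End-effector y-axis (col 1 of R) = (-0.7071,-0.7071,-0.0000)
R[0][1] = -0.7071

-0.707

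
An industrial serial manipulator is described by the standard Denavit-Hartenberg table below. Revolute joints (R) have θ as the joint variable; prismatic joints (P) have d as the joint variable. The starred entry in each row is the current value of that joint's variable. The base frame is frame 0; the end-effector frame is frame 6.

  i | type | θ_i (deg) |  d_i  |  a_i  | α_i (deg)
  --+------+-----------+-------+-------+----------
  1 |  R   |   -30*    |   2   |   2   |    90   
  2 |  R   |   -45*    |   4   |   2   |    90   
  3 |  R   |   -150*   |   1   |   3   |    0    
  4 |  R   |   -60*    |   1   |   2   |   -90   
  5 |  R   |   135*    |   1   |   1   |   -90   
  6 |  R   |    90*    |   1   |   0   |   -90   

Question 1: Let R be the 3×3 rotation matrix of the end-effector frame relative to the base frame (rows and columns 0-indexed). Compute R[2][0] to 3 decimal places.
End-effector x-axis (col 0 of R) = (-0.1268,-0.9268,-0.3536)
R[2][0] = -0.3536

-0.354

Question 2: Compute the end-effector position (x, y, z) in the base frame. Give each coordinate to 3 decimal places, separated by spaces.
-1.439 -1.394 1.721

after link 1: o_1 = (1.7321, -1.0000, 2.0000)
after link 2: o_2 = (0.9568, -5.1712, 0.5858)
after link 3: o_3 = (-0.4966, -2.6001, 1.7158)
after link 4: o_4 = (-2.6696, -2.5002, 2.2334)
after link 5: o_5 = (-1.5580, -1.7337, 2.6540)
after link 6: o_6 = (-1.4392, -1.3940, 1.7210)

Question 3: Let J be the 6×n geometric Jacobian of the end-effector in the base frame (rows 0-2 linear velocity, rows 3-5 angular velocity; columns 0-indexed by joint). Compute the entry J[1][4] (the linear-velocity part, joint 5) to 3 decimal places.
axis z_4 = (0.1268,0.9268,0.3536); lever o_n−o_4 = (1.2304,1.1061,-0.5125)
cross product → J_v[:, 4] = (-0.8660,0.5000,-1.0000)
J_ω[:, 4] = z_4
entry J[1][4] = 0.5000

0.500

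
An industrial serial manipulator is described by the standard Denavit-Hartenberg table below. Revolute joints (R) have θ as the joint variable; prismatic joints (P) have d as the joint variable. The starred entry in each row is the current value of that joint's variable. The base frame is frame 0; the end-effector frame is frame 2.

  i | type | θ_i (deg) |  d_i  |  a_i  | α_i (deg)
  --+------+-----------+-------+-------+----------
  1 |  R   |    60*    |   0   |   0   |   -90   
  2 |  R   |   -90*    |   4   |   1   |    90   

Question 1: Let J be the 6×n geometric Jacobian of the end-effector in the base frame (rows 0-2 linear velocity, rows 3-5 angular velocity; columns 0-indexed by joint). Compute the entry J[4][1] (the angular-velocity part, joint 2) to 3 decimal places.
axis z_1 = (-0.8660,0.5000,0.0000); lever o_n−o_1 = (-3.4641,2.0000,1.0000)
cross product → J_v[:, 1] = (0.5000,0.8660,0.0000)
J_ω[:, 1] = z_1
entry J[4][1] = 0.5000

0.500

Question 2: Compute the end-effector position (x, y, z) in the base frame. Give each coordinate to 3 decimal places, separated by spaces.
after link 1: o_1 = (0.0000, 0.0000, 0.0000)
after link 2: o_2 = (-3.4641, 2.0000, 1.0000)

-3.464 2.000 1.000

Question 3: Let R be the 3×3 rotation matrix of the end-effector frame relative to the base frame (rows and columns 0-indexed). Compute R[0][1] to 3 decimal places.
End-effector y-axis (col 1 of R) = (-0.8660,0.5000,0.0000)
R[0][1] = -0.8660

-0.866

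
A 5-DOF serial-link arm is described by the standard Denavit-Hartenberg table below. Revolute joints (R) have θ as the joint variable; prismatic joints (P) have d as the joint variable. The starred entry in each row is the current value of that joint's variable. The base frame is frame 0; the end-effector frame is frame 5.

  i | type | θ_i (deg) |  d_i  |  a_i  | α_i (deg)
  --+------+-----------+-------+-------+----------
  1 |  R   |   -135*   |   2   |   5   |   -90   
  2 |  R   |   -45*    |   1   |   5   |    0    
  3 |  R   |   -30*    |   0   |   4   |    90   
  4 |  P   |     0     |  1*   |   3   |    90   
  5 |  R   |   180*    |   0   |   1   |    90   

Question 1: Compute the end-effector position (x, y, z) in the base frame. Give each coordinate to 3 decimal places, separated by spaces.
-5.743 -7.158 11.590

after link 1: o_1 = (-3.5355, -3.5355, 2.0000)
after link 2: o_2 = (-5.3284, -6.7426, 5.5355)
after link 3: o_3 = (-6.0605, -7.4747, 9.3992)
after link 4: o_4 = (-5.9265, -7.3407, 12.5558)
after link 5: o_5 = (-5.7435, -7.1577, 11.5899)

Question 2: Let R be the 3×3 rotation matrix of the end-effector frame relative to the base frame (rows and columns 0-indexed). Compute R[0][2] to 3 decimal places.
End-effector z-axis (col 2 of R) = (0.6830,0.6830,0.2588)
R[0][2] = 0.6830

0.683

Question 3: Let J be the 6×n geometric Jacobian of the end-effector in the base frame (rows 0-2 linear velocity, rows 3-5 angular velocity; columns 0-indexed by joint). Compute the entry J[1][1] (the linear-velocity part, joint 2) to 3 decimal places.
axis z_1 = (0.7071,-0.7071,0.0000); lever o_n−o_1 = (-2.2080,-3.6222,9.5899)
cross product → J_v[:, 1] = (-6.7811,-6.7811,-4.1225)
J_ω[:, 1] = z_1
entry J[1][1] = -6.7811

-6.781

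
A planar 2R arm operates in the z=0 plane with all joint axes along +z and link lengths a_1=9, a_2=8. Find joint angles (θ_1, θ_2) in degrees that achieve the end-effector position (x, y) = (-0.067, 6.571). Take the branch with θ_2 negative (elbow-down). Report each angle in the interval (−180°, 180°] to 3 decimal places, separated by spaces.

cos θ_2 = (43.1825−9²−8²)/(2·9·8) = -0.7071; θ_2 = -134.9967° (elbow-down)
β = atan2(6.5710,-0.0670) = 90.5842°; ψ = atan2(-5.6572,3.3435) = -59.4163°
θ_1 = β − ψ = 150.0005°

150.001 -134.997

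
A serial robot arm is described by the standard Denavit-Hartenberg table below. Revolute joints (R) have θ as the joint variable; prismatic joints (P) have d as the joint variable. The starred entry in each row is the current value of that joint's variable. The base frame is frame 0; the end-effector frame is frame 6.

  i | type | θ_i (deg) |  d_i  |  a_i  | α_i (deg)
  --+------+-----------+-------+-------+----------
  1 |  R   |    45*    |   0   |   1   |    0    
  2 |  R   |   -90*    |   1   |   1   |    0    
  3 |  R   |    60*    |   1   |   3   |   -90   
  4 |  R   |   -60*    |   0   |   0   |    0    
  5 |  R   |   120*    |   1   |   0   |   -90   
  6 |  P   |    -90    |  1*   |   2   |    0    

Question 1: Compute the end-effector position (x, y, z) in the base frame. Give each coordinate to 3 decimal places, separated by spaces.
after link 1: o_1 = (0.7071, 0.7071, 0.0000)
after link 2: o_2 = (1.4142, -0.0000, 1.0000)
after link 3: o_3 = (4.3120, 0.7765, 2.0000)
after link 4: o_4 = (4.3120, 0.7765, 2.0000)
after link 5: o_5 = (4.0532, 1.7424, 2.0000)
after link 6: o_6 = (2.6990, 3.4501, 1.5000)

2.699 3.450 1.500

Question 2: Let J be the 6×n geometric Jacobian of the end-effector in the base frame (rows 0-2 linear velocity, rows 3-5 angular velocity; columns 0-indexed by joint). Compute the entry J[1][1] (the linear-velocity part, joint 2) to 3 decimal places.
axis z_1 = (0.0000,0.0000,1.0000); lever o_n−o_1 = (1.9919,2.7430,1.5000)
cross product → J_v[:, 1] = (-2.7430,1.9919,0.0000)
J_ω[:, 1] = z_1
entry J[1][1] = 1.9919

1.992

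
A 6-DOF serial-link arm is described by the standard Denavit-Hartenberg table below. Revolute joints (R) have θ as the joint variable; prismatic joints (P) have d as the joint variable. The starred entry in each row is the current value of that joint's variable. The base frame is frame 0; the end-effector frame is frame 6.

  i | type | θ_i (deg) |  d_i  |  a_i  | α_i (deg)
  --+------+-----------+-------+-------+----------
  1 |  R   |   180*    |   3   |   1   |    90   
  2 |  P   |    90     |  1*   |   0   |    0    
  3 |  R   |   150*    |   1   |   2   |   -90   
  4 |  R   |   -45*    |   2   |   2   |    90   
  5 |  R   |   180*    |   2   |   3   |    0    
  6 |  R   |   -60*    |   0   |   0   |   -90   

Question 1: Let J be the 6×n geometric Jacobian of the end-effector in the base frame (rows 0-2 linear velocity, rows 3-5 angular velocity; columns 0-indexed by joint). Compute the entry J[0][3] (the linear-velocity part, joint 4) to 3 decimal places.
axis z_3 = (-0.8660,0.0000,-0.5000); lever o_n−o_3 = (-2.7927,0.7071,0.8371)
cross product → J_v[:, 3] = (0.3536,2.1213,-0.6124)
J_ω[:, 3] = z_3
entry J[0][3] = 0.3536

0.354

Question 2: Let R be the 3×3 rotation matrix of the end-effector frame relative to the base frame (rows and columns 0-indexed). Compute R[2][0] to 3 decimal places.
End-effector x-axis (col 0 of R) = (-0.9268,-0.3536,-0.1268)
R[2][0] = -0.1268

-0.127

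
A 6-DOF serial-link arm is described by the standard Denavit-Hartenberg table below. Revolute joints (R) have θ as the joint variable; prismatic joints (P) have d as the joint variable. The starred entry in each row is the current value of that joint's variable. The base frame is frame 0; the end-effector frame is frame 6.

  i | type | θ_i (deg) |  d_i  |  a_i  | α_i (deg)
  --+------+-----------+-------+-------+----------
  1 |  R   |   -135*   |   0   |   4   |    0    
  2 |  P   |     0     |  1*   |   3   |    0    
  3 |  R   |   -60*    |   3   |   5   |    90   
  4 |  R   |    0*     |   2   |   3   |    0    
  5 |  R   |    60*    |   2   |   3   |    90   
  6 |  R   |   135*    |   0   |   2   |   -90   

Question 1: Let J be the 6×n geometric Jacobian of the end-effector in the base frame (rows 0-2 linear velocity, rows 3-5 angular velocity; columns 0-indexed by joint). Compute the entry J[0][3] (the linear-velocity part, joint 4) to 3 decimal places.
1.327

axis z_3 = (0.2588,0.9659,0.0000); lever o_n−o_3 = (-2.2624,6.2114,1.3733)
cross product → J_v[:, 3] = (1.3265,-0.3554,3.7929)
J_ω[:, 3] = z_3
entry J[0][3] = 1.3265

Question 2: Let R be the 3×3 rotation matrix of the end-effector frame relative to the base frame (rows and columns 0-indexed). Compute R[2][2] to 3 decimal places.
-0.612

End-effector z-axis (col 2 of R) = (0.1585,-0.7745,-0.6124)
R[2][2] = -0.6124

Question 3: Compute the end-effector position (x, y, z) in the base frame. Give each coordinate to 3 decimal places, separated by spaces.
-12.042 2.556 5.373

after link 1: o_1 = (-2.8284, -2.8284, 0.0000)
after link 2: o_2 = (-4.9497, -4.9497, 1.0000)
after link 3: o_3 = (-9.7794, -3.6557, 4.0000)
after link 4: o_4 = (-12.1595, -0.9473, 4.0000)
after link 5: o_5 = (-13.0908, 1.3727, 6.5981)
after link 6: o_6 = (-12.0417, 2.5557, 5.3733)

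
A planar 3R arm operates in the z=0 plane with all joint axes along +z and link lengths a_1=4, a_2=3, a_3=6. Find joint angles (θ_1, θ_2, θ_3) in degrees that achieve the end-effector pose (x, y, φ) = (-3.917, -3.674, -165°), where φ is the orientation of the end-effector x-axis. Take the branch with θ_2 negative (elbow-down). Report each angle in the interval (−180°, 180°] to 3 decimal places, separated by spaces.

wrist centre = target − a_3·(cos φ, sin φ) = (1.8786, -2.1211)
cos θ_2 = (8.0280−4²−3²)/(2·4·3) = -0.7072; θ_2 = -135.0049° (elbow-down)
β = atan2(-2.1211,1.8786) = -48.4701°; ψ = atan2(-2.1211,1.8785) = -48.4716°
θ_1 = β − ψ = 0.0016°
θ_3 = φ − θ_1 − θ_2 = -29.9966° (wrapped to (-180°,180°])

0.002 -135.005 -29.997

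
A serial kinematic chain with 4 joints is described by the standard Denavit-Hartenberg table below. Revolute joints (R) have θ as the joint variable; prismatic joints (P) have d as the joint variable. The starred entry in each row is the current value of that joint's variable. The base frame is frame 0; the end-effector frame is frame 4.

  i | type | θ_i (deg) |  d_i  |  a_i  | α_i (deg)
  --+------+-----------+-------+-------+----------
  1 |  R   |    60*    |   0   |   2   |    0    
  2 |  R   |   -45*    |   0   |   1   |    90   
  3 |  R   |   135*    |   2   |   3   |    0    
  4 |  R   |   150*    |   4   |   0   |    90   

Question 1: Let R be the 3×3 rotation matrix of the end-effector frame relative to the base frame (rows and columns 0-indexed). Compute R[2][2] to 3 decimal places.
-0.259

End-effector z-axis (col 2 of R) = (-0.9330,-0.2500,-0.2588)
R[2][2] = -0.2588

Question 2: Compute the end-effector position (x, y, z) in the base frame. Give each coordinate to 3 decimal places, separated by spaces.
after link 1: o_1 = (1.0000, 1.7321, 0.0000)
after link 2: o_2 = (1.9659, 1.9909, 0.0000)
after link 3: o_3 = (0.4345, -0.4900, 2.1213)
after link 4: o_4 = (1.4698, -4.3537, 2.1213)

1.470 -4.354 2.121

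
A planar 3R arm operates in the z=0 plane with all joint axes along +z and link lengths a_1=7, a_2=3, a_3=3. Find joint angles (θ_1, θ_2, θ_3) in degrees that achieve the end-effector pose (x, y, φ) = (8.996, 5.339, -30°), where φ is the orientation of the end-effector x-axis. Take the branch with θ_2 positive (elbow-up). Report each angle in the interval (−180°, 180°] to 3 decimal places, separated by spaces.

wrist centre = target − a_3·(cos φ, sin φ) = (6.3979, 6.8390)
cos θ_2 = (87.7053−7²−3²)/(2·7·3) = 0.7073; θ_2 = 44.9868° (elbow-up)
β = atan2(6.8390,6.3979) = 46.9085°; ψ = atan2(2.1208,9.1218) = 13.0888°
θ_1 = β − ψ = 33.8197°
θ_3 = φ − θ_1 − θ_2 = -108.8065° (wrapped to (-180°,180°])

33.820 44.987 -108.806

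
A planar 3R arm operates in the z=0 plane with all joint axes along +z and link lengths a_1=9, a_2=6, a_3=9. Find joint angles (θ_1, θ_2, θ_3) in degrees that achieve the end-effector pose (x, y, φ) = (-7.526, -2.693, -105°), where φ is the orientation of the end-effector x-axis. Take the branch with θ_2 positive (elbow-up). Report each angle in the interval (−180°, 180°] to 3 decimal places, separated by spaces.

wrist centre = target − a_3·(cos φ, sin φ) = (-5.1966, 6.0003)
cos θ_2 = (63.0089−9²−6²)/(2·9·6) = -0.4999; θ_2 = 119.9945° (elbow-up)
β = atan2(6.0003,-5.1966) = 130.8944°; ψ = atan2(5.1964,6.0005) = 40.8926°
θ_1 = β − ψ = 90.0018°
θ_3 = φ − θ_1 − θ_2 = 45.0037° (wrapped to (-180°,180°])

90.002 119.995 45.004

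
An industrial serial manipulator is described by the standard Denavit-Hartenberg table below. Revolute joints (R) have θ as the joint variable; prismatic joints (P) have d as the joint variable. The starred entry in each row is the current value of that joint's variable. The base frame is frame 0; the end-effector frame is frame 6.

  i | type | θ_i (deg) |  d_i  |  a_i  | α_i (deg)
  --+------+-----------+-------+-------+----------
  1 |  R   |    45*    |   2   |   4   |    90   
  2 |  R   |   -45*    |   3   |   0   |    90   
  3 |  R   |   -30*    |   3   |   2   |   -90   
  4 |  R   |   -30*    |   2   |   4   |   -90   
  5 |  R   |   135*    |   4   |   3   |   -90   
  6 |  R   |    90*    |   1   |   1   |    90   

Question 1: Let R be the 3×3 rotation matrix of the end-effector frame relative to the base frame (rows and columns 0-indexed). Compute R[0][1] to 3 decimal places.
0.738

End-effector y-axis (col 1 of R) = (0.7379,-0.5611,0.3750)
R[0][1] = 0.7379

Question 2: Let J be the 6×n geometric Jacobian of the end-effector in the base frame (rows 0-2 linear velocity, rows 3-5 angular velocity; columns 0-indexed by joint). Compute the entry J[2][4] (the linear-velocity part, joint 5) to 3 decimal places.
axis z_4 = (0.4727,0.8263,0.3062); lever o_n−o_4 = (0.7111,1.7718,3.9186)
cross product → J_v[:, 4] = (2.6954,-1.6347,0.2500)
J_ω[:, 4] = z_4
entry J[2][4] = 0.2500

0.250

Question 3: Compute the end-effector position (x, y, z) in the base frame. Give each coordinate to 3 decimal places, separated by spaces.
after link 1: o_1 = (2.8284, 2.8284, 2.0000)
after link 2: o_2 = (4.9497, 0.7071, 2.0000)
after link 3: o_3 = (3.6087, 0.7802, -1.3461)
after link 4: o_4 = (4.6087, 1.7802, -5.5887)
after link 5: o_5 = (5.0546, 4.9394, -1.7390)
after link 6: o_6 = (5.3198, 3.5520, -1.6701)

5.320 3.552 -1.670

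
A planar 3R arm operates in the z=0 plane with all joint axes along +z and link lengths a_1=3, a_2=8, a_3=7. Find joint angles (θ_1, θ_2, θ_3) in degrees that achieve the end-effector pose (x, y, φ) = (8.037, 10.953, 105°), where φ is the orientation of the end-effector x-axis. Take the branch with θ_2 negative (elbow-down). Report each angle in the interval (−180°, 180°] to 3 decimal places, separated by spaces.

45.003 -30.007 90.004

wrist centre = target − a_3·(cos φ, sin φ) = (9.8487, 4.1915)
cos θ_2 = (114.5664−3²−8²)/(2·3·8) = 0.8660; θ_2 = -30.0068° (elbow-down)
β = atan2(4.1915,9.8487) = 23.0541°; ψ = atan2(-4.0008,9.9277) = -21.9492°
θ_1 = β − ψ = 45.0033°
θ_3 = φ − θ_1 − θ_2 = 90.0035° (wrapped to (-180°,180°])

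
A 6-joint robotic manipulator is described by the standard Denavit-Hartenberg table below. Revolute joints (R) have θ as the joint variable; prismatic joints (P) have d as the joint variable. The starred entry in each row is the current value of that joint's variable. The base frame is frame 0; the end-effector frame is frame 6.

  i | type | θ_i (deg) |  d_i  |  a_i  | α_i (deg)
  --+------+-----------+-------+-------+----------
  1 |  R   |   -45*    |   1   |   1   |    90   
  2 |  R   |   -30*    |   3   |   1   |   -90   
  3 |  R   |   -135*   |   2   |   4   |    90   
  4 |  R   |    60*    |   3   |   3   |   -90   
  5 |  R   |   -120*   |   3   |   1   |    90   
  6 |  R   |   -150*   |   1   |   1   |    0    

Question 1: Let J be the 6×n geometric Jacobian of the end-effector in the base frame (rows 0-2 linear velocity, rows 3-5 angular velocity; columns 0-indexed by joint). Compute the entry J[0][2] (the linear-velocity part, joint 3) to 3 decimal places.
axis z_2 = (0.3536,-0.3536,0.8660); lever o_n−o_2 = (-0.7191,0.4667,6.3039)
cross product → J_v[:, 2] = (-2.6329,-2.8515,-0.0892)
J_ω[:, 2] = z_2
entry J[0][2] = -2.6329

-2.633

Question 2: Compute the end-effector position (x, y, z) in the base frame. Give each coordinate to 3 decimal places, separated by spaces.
-1.521 -2.974 6.804

after link 1: o_1 = (0.7071, -0.7071, 1.0000)
after link 2: o_2 = (-0.8018, -3.4408, 0.5000)
after link 3: o_3 = (-3.8268, -4.4159, 3.6463)
after link 4: o_4 = (-4.1068, -2.6359, 7.4873)
after link 5: o_5 = (-1.0142, -2.0143, 7.7105)
after link 6: o_6 = (-1.5210, -2.9741, 6.8039)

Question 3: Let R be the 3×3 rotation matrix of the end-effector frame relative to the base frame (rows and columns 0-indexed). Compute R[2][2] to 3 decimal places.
-0.979

End-effector z-axis (col 2 of R) = (0.1053,-0.1723,-0.9794)
R[2][2] = -0.9794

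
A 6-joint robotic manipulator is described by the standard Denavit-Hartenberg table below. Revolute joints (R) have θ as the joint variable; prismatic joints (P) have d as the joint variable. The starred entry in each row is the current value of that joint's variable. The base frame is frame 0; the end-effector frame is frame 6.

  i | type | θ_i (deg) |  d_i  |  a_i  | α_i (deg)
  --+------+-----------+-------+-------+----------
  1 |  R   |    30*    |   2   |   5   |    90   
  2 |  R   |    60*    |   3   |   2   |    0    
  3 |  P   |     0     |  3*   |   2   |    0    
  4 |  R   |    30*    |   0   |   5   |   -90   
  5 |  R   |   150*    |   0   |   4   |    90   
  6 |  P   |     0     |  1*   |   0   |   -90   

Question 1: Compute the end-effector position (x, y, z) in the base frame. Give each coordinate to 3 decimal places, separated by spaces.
7.629 0.786 7.500

after link 1: o_1 = (4.3301, 2.5000, 2.0000)
after link 2: o_2 = (6.6962, 0.4019, 3.7321)
after link 3: o_3 = (9.0622, -1.6962, 5.4641)
after link 4: o_4 = (9.0622, -1.6962, 10.4641)
after link 5: o_5 = (8.0622, 0.0359, 7.0000)
after link 6: o_6 = (7.6292, 0.7859, 7.5000)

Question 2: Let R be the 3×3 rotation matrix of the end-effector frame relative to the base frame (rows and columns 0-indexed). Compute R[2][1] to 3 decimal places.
End-effector y-axis (col 1 of R) = (0.4330,-0.7500,-0.5000)
R[2][1] = -0.5000

-0.500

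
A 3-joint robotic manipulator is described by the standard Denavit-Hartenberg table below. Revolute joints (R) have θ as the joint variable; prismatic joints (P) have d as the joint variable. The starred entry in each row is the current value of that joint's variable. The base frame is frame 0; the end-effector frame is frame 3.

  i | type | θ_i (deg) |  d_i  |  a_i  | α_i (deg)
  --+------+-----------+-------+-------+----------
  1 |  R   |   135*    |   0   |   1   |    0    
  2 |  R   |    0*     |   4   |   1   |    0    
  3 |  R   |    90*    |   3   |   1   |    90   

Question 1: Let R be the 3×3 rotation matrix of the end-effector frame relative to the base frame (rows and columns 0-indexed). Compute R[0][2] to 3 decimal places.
-0.707

End-effector z-axis (col 2 of R) = (-0.7071,0.7071,0.0000)
R[0][2] = -0.7071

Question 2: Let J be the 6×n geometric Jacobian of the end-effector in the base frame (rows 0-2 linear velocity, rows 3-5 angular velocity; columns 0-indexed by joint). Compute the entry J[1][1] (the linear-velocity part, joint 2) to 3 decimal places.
-1.414

axis z_1 = (0.0000,0.0000,1.0000); lever o_n−o_1 = (-1.4142,0.0000,7.0000)
cross product → J_v[:, 1] = (-0.0000,-1.4142,0.0000)
J_ω[:, 1] = z_1
entry J[1][1] = -1.4142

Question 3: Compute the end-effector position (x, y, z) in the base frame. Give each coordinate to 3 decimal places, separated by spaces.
after link 1: o_1 = (-0.7071, 0.7071, 0.0000)
after link 2: o_2 = (-1.4142, 1.4142, 4.0000)
after link 3: o_3 = (-2.1213, 0.7071, 7.0000)

-2.121 0.707 7.000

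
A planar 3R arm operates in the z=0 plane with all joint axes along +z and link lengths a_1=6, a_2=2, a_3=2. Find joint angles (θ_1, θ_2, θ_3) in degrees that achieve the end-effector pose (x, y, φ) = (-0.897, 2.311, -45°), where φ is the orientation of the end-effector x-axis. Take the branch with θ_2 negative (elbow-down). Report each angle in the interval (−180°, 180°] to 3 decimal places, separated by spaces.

135.009 -149.983 -30.026

wrist centre = target − a_3·(cos φ, sin φ) = (-2.3112, 3.7252)
cos θ_2 = (19.2189−6²−2²)/(2·6·2) = -0.8659; θ_2 = -149.9831° (elbow-down)
β = atan2(3.7252,-2.3112) = 121.8165°; ψ = atan2(-1.0005,4.2682) = -13.1924°
θ_1 = β − ψ = 135.0089°
θ_3 = φ − θ_1 − θ_2 = -30.0257° (wrapped to (-180°,180°])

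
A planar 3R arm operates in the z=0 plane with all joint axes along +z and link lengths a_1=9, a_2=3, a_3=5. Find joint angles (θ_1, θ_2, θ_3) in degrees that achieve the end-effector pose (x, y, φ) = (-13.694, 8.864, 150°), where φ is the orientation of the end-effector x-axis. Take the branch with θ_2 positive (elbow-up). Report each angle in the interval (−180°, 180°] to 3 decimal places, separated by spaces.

wrist centre = target − a_3·(cos φ, sin φ) = (-9.3639, 6.3640)
cos θ_2 = (128.1826−9²−3²)/(2·9·3) = 0.7071; θ_2 = 45.0017° (elbow-up)
β = atan2(6.3640,-9.3639) = 145.7987°; ψ = atan2(2.1214,11.1213) = 10.7995°
θ_1 = β − ψ = 134.9992°
θ_3 = φ − θ_1 − θ_2 = -30.0009° (wrapped to (-180°,180°])

134.999 45.002 -30.001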